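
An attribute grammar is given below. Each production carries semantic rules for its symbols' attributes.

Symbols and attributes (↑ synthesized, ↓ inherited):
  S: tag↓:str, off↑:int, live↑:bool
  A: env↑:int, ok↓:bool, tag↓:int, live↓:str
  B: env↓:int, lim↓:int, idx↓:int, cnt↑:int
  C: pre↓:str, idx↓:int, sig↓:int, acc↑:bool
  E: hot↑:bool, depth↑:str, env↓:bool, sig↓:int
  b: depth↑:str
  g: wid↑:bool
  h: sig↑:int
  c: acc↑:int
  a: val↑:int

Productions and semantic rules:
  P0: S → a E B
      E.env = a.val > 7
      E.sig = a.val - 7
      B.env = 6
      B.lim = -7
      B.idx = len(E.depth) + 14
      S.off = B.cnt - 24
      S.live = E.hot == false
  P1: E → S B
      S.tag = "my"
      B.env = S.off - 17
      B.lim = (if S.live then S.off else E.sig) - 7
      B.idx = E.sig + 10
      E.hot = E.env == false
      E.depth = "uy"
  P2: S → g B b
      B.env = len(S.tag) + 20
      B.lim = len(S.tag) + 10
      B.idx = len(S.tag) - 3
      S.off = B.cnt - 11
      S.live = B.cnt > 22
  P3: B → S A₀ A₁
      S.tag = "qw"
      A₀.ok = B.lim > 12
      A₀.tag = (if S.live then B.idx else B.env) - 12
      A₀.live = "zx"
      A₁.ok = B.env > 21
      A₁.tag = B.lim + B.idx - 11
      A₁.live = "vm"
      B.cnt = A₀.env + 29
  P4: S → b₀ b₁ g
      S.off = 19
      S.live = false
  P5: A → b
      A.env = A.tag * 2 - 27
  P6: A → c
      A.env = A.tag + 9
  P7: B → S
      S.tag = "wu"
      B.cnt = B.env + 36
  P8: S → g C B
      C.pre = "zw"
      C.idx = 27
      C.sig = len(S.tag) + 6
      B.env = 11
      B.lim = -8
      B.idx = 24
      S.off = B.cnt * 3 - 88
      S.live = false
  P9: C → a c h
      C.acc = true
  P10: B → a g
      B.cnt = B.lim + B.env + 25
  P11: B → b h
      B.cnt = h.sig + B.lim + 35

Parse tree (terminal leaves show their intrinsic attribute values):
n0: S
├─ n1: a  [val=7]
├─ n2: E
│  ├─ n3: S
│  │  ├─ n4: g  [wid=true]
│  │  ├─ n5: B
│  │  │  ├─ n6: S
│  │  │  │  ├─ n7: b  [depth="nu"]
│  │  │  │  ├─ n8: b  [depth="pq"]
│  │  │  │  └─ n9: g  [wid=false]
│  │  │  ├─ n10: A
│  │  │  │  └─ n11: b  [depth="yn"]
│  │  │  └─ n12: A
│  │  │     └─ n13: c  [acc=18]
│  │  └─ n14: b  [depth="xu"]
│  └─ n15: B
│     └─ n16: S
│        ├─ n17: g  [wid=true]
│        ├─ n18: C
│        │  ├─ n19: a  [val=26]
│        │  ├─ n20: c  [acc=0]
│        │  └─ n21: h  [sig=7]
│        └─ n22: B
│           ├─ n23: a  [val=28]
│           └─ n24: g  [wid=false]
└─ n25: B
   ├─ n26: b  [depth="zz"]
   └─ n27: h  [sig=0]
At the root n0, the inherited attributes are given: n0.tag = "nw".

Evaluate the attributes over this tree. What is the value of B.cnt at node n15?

30

1. n0.tag = "nw"  [given at root]
2. n1.val = 7  [terminal]
3. n2.env = false  [a.val > 7]
4. n2.sig = 0  [a.val - 7]
5. n3.tag = "my"  ["my"]
6. n4.wid = true  [terminal]
7. n5.env = 22  [len(S.tag) + 20]
8. n5.lim = 12  [len(S.tag) + 10]
9. n5.idx = -1  [len(S.tag) - 3]
10. n6.tag = "qw"  ["qw"]
11. n7.depth = "nu"  [terminal]
12. n8.depth = "pq"  [terminal]
13. n9.wid = false  [terminal]
14. n6.off = 19  [19]
15. n6.live = false  [false]
16. n10.ok = false  [B.lim > 12]
17. n10.tag = 10  [(if S.live then B.idx else B.env) - 12]
18. n10.live = "zx"  ["zx"]
19. n11.depth = "yn"  [terminal]
20. n10.env = -7  [A.tag * 2 - 27]
21. n12.ok = true  [B.env > 21]
22. n12.tag = 0  [B.lim + B.idx - 11]
23. n12.live = "vm"  ["vm"]
24. n13.acc = 18  [terminal]
25. n12.env = 9  [A.tag + 9]
26. n5.cnt = 22  [A₀.env + 29]
27. n14.depth = "xu"  [terminal]
28. n3.off = 11  [B.cnt - 11]
29. n3.live = false  [B.cnt > 22]
30. n15.env = -6  [S.off - 17]
31. n15.lim = -7  [(if S.live then S.off else E.sig) - 7]
32. n15.idx = 10  [E.sig + 10]
33. n16.tag = "wu"  ["wu"]
34. n17.wid = true  [terminal]
35. n18.pre = "zw"  ["zw"]
36. n18.idx = 27  [27]
37. n18.sig = 8  [len(S.tag) + 6]
38. n19.val = 26  [terminal]
39. n20.acc = 0  [terminal]
40. n21.sig = 7  [terminal]
41. n18.acc = true  [true]
42. n22.env = 11  [11]
43. n22.lim = -8  [-8]
44. n22.idx = 24  [24]
45. n23.val = 28  [terminal]
46. n24.wid = false  [terminal]
47. n22.cnt = 28  [B.lim + B.env + 25]
48. n16.off = -4  [B.cnt * 3 - 88]
49. n16.live = false  [false]
50. n15.cnt = 30  [B.env + 36]
51. n2.hot = true  [E.env == false]
52. n2.depth = "uy"  ["uy"]
53. n25.env = 6  [6]
54. n25.lim = -7  [-7]
55. n25.idx = 16  [len(E.depth) + 14]
56. n26.depth = "zz"  [terminal]
57. n27.sig = 0  [terminal]
58. n25.cnt = 28  [h.sig + B.lim + 35]
59. n0.off = 4  [B.cnt - 24]
60. n0.live = false  [E.hot == false]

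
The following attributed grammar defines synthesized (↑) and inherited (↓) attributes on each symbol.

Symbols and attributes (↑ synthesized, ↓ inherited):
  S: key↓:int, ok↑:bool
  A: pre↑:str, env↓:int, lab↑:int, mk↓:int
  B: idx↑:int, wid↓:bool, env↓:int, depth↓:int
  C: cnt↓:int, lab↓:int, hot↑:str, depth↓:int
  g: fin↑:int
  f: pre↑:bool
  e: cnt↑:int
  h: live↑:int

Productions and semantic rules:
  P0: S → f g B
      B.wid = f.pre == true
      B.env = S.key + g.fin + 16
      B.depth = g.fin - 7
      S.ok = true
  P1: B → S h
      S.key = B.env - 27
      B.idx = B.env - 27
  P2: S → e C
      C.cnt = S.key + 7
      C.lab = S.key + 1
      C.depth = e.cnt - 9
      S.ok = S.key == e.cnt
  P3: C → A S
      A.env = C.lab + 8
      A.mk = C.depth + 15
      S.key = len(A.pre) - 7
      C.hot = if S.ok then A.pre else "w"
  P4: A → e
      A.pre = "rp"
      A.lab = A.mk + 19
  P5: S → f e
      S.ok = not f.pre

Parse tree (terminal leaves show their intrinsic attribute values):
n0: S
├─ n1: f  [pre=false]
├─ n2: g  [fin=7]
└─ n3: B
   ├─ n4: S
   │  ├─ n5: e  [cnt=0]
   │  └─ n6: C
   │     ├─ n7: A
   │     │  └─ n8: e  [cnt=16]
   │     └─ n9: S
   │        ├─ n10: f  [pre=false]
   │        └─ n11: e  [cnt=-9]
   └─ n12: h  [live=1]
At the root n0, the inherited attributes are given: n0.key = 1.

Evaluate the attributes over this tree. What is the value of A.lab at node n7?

25

1. n0.key = 1  [given at root]
2. n1.pre = false  [terminal]
3. n2.fin = 7  [terminal]
4. n3.wid = false  [f.pre == true]
5. n3.env = 24  [S.key + g.fin + 16]
6. n3.depth = 0  [g.fin - 7]
7. n4.key = -3  [B.env - 27]
8. n5.cnt = 0  [terminal]
9. n6.cnt = 4  [S.key + 7]
10. n6.lab = -2  [S.key + 1]
11. n6.depth = -9  [e.cnt - 9]
12. n7.env = 6  [C.lab + 8]
13. n7.mk = 6  [C.depth + 15]
14. n8.cnt = 16  [terminal]
15. n7.pre = "rp"  ["rp"]
16. n7.lab = 25  [A.mk + 19]
17. n9.key = -5  [len(A.pre) - 7]
18. n10.pre = false  [terminal]
19. n11.cnt = -9  [terminal]
20. n9.ok = true  [not f.pre]
21. n6.hot = "rp"  [if S.ok then A.pre else "w"]
22. n4.ok = false  [S.key == e.cnt]
23. n12.live = 1  [terminal]
24. n3.idx = -3  [B.env - 27]
25. n0.ok = true  [true]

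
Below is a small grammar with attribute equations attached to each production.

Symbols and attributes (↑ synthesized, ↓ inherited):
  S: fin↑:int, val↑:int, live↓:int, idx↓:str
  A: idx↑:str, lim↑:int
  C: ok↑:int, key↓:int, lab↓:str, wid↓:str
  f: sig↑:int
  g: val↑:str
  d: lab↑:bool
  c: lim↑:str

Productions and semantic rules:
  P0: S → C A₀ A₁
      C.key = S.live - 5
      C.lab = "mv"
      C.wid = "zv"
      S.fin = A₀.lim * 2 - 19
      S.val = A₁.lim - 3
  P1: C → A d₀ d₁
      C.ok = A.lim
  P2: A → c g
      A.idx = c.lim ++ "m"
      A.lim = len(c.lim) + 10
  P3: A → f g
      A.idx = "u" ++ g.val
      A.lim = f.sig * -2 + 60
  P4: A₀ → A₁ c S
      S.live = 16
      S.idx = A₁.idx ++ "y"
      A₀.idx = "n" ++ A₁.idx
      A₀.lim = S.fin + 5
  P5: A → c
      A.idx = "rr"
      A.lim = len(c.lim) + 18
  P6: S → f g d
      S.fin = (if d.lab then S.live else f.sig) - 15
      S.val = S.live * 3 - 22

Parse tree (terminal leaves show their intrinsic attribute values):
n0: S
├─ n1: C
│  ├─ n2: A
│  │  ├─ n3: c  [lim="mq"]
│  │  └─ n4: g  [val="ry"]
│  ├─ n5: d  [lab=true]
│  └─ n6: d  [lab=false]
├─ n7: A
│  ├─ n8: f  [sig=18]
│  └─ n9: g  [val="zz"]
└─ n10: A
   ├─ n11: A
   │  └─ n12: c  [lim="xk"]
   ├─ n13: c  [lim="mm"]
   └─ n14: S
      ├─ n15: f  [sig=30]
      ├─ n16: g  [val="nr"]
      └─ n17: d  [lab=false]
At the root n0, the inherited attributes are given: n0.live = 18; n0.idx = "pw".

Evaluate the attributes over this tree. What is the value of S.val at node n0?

1. n0.live = 18  [given at root]
2. n0.idx = "pw"  [given at root]
3. n1.key = 13  [S.live - 5]
4. n1.lab = "mv"  ["mv"]
5. n1.wid = "zv"  ["zv"]
6. n3.lim = "mq"  [terminal]
7. n4.val = "ry"  [terminal]
8. n2.idx = "mqm"  [c.lim ++ "m"]
9. n2.lim = 12  [len(c.lim) + 10]
10. n5.lab = true  [terminal]
11. n6.lab = false  [terminal]
12. n1.ok = 12  [A.lim]
13. n8.sig = 18  [terminal]
14. n9.val = "zz"  [terminal]
15. n7.idx = "uzz"  ["u" ++ g.val]
16. n7.lim = 24  [f.sig * -2 + 60]
17. n12.lim = "xk"  [terminal]
18. n11.idx = "rr"  ["rr"]
19. n11.lim = 20  [len(c.lim) + 18]
20. n13.lim = "mm"  [terminal]
21. n14.live = 16  [16]
22. n14.idx = "rry"  [A₁.idx ++ "y"]
23. n15.sig = 30  [terminal]
24. n16.val = "nr"  [terminal]
25. n17.lab = false  [terminal]
26. n14.fin = 15  [(if d.lab then S.live else f.sig) - 15]
27. n14.val = 26  [S.live * 3 - 22]
28. n10.idx = "nrr"  ["n" ++ A₁.idx]
29. n10.lim = 20  [S.fin + 5]
30. n0.fin = 29  [A₀.lim * 2 - 19]
31. n0.val = 17  [A₁.lim - 3]

17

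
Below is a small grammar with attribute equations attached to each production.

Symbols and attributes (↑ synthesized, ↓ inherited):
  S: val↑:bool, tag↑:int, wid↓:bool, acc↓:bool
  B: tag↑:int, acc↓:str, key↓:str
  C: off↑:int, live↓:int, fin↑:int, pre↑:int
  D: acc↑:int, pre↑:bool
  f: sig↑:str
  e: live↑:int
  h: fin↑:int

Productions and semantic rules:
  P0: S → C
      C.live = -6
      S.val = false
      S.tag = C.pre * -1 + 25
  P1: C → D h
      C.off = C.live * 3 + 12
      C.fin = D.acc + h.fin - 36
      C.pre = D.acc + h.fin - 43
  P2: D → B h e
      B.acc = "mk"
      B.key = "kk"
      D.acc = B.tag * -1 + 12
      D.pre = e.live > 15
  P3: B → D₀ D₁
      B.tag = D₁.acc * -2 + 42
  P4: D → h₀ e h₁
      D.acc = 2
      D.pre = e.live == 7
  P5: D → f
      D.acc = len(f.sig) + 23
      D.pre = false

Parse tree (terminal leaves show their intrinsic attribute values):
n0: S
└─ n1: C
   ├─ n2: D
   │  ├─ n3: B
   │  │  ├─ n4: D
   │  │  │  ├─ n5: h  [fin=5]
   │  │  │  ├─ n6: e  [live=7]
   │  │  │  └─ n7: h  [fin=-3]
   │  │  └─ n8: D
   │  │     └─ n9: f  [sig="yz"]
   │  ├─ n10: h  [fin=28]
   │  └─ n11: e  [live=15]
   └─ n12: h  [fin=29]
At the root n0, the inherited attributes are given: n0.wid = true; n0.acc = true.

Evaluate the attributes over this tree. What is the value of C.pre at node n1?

1. n0.wid = true  [given at root]
2. n0.acc = true  [given at root]
3. n1.live = -6  [-6]
4. n3.acc = "mk"  ["mk"]
5. n3.key = "kk"  ["kk"]
6. n5.fin = 5  [terminal]
7. n6.live = 7  [terminal]
8. n7.fin = -3  [terminal]
9. n4.acc = 2  [2]
10. n4.pre = true  [e.live == 7]
11. n9.sig = "yz"  [terminal]
12. n8.acc = 25  [len(f.sig) + 23]
13. n8.pre = false  [false]
14. n3.tag = -8  [D₁.acc * -2 + 42]
15. n10.fin = 28  [terminal]
16. n11.live = 15  [terminal]
17. n2.acc = 20  [B.tag * -1 + 12]
18. n2.pre = false  [e.live > 15]
19. n12.fin = 29  [terminal]
20. n1.off = -6  [C.live * 3 + 12]
21. n1.fin = 13  [D.acc + h.fin - 36]
22. n1.pre = 6  [D.acc + h.fin - 43]
23. n0.val = false  [false]
24. n0.tag = 19  [C.pre * -1 + 25]

6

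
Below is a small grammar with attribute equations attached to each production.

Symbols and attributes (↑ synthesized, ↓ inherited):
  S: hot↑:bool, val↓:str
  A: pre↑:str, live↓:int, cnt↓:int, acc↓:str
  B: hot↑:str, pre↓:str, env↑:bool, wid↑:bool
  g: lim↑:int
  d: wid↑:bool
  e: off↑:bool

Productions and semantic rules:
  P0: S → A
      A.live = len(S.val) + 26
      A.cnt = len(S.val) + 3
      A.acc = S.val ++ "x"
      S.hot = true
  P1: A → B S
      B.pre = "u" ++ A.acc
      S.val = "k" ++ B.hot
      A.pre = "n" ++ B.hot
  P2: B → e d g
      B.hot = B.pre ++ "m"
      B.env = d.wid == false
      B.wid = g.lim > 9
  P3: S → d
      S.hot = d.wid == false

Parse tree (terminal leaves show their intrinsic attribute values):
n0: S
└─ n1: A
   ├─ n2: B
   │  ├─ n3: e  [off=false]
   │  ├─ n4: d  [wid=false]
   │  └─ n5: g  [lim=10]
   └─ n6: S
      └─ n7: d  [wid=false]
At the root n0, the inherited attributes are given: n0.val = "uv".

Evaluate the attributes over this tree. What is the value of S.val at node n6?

1. n0.val = "uv"  [given at root]
2. n1.live = 28  [len(S.val) + 26]
3. n1.cnt = 5  [len(S.val) + 3]
4. n1.acc = "uvx"  [S.val ++ "x"]
5. n2.pre = "uuvx"  ["u" ++ A.acc]
6. n3.off = false  [terminal]
7. n4.wid = false  [terminal]
8. n5.lim = 10  [terminal]
9. n2.hot = "uuvxm"  [B.pre ++ "m"]
10. n2.env = true  [d.wid == false]
11. n2.wid = true  [g.lim > 9]
12. n6.val = "kuuvxm"  ["k" ++ B.hot]
13. n7.wid = false  [terminal]
14. n6.hot = true  [d.wid == false]
15. n1.pre = "nuuvxm"  ["n" ++ B.hot]
16. n0.hot = true  [true]

"kuuvxm"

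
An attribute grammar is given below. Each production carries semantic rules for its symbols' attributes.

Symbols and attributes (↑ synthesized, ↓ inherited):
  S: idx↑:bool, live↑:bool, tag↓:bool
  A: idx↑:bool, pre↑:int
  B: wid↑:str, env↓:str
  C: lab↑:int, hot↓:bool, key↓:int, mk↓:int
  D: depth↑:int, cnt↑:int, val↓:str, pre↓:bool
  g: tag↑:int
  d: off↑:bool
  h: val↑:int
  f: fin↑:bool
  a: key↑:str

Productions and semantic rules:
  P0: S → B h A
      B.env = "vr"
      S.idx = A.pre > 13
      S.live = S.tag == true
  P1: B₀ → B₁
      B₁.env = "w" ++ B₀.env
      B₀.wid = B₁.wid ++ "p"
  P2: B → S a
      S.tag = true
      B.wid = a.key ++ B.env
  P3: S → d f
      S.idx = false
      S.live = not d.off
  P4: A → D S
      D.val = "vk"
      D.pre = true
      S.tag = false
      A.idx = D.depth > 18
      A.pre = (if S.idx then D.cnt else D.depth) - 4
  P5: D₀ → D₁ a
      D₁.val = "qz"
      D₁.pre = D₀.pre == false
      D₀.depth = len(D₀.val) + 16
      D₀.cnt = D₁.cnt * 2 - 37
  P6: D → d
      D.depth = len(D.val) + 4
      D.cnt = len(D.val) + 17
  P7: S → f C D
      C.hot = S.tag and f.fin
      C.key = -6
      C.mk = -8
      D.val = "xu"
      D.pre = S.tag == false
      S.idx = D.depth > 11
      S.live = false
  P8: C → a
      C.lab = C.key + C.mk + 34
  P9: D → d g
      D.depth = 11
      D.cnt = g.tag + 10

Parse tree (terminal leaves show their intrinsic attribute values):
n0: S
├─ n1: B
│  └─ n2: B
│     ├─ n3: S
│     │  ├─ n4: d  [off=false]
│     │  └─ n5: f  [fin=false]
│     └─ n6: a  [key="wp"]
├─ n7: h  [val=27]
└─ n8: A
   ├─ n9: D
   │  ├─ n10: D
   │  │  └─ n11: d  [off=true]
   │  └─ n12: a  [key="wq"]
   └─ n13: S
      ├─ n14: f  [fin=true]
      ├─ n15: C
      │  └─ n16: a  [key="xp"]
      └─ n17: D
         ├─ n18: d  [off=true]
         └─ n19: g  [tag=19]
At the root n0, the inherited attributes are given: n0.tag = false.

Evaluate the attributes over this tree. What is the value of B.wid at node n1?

"wpwvrp"

1. n0.tag = false  [given at root]
2. n1.env = "vr"  ["vr"]
3. n2.env = "wvr"  ["w" ++ B₀.env]
4. n3.tag = true  [true]
5. n4.off = false  [terminal]
6. n5.fin = false  [terminal]
7. n3.idx = false  [false]
8. n3.live = true  [not d.off]
9. n6.key = "wp"  [terminal]
10. n2.wid = "wpwvr"  [a.key ++ B.env]
11. n1.wid = "wpwvrp"  [B₁.wid ++ "p"]
12. n7.val = 27  [terminal]
13. n9.val = "vk"  ["vk"]
14. n9.pre = true  [true]
15. n10.val = "qz"  ["qz"]
16. n10.pre = false  [D₀.pre == false]
17. n11.off = true  [terminal]
18. n10.depth = 6  [len(D.val) + 4]
19. n10.cnt = 19  [len(D.val) + 17]
20. n12.key = "wq"  [terminal]
21. n9.depth = 18  [len(D₀.val) + 16]
22. n9.cnt = 1  [D₁.cnt * 2 - 37]
23. n13.tag = false  [false]
24. n14.fin = true  [terminal]
25. n15.hot = false  [S.tag and f.fin]
26. n15.key = -6  [-6]
27. n15.mk = -8  [-8]
28. n16.key = "xp"  [terminal]
29. n15.lab = 20  [C.key + C.mk + 34]
30. n17.val = "xu"  ["xu"]
31. n17.pre = true  [S.tag == false]
32. n18.off = true  [terminal]
33. n19.tag = 19  [terminal]
34. n17.depth = 11  [11]
35. n17.cnt = 29  [g.tag + 10]
36. n13.idx = false  [D.depth > 11]
37. n13.live = false  [false]
38. n8.idx = false  [D.depth > 18]
39. n8.pre = 14  [(if S.idx then D.cnt else D.depth) - 4]
40. n0.idx = true  [A.pre > 13]
41. n0.live = false  [S.tag == true]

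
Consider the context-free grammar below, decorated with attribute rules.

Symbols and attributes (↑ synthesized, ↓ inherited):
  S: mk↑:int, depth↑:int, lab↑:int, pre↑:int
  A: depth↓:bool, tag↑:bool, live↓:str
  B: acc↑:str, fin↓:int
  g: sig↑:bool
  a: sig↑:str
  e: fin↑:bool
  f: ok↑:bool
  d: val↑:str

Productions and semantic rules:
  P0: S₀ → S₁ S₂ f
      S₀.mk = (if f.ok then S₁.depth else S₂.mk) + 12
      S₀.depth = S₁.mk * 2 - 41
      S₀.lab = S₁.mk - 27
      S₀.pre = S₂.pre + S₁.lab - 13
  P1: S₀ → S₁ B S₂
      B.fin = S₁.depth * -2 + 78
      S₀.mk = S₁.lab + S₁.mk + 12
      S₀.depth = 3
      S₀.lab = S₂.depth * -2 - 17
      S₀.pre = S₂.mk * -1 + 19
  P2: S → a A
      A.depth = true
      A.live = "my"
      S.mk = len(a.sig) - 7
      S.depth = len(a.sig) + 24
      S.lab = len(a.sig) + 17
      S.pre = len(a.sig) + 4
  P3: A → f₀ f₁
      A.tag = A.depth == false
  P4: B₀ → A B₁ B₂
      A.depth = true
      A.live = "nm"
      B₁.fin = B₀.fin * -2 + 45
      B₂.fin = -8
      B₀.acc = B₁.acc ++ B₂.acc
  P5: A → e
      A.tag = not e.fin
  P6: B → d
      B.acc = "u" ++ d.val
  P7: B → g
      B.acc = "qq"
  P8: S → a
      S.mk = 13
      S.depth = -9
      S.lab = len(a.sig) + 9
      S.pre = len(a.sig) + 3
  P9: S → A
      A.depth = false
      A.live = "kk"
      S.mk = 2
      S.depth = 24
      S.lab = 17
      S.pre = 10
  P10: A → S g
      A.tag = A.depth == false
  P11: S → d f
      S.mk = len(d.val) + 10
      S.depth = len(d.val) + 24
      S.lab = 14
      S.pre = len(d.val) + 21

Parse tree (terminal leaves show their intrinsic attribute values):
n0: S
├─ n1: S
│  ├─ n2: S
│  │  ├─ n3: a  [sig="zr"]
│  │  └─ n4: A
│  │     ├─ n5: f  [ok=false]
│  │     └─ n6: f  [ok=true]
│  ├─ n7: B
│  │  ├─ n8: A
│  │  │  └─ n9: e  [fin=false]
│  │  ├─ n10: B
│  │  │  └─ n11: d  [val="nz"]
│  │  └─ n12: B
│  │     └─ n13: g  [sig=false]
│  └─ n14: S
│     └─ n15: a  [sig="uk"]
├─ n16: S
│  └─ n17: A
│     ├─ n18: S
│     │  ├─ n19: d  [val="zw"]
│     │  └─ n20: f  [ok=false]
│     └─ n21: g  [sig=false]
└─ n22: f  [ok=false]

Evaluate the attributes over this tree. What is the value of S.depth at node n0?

11

1. n3.sig = "zr"  [terminal]
2. n4.depth = true  [true]
3. n4.live = "my"  ["my"]
4. n5.ok = false  [terminal]
5. n6.ok = true  [terminal]
6. n4.tag = false  [A.depth == false]
7. n2.mk = -5  [len(a.sig) - 7]
8. n2.depth = 26  [len(a.sig) + 24]
9. n2.lab = 19  [len(a.sig) + 17]
10. n2.pre = 6  [len(a.sig) + 4]
11. n7.fin = 26  [S₁.depth * -2 + 78]
12. n8.depth = true  [true]
13. n8.live = "nm"  ["nm"]
14. n9.fin = false  [terminal]
15. n8.tag = true  [not e.fin]
16. n10.fin = -7  [B₀.fin * -2 + 45]
17. n11.val = "nz"  [terminal]
18. n10.acc = "unz"  ["u" ++ d.val]
19. n12.fin = -8  [-8]
20. n13.sig = false  [terminal]
21. n12.acc = "qq"  ["qq"]
22. n7.acc = "unzqq"  [B₁.acc ++ B₂.acc]
23. n15.sig = "uk"  [terminal]
24. n14.mk = 13  [13]
25. n14.depth = -9  [-9]
26. n14.lab = 11  [len(a.sig) + 9]
27. n14.pre = 5  [len(a.sig) + 3]
28. n1.mk = 26  [S₁.lab + S₁.mk + 12]
29. n1.depth = 3  [3]
30. n1.lab = 1  [S₂.depth * -2 - 17]
31. n1.pre = 6  [S₂.mk * -1 + 19]
32. n17.depth = false  [false]
33. n17.live = "kk"  ["kk"]
34. n19.val = "zw"  [terminal]
35. n20.ok = false  [terminal]
36. n18.mk = 12  [len(d.val) + 10]
37. n18.depth = 26  [len(d.val) + 24]
38. n18.lab = 14  [14]
39. n18.pre = 23  [len(d.val) + 21]
40. n21.sig = false  [terminal]
41. n17.tag = true  [A.depth == false]
42. n16.mk = 2  [2]
43. n16.depth = 24  [24]
44. n16.lab = 17  [17]
45. n16.pre = 10  [10]
46. n22.ok = false  [terminal]
47. n0.mk = 14  [(if f.ok then S₁.depth else S₂.mk) + 12]
48. n0.depth = 11  [S₁.mk * 2 - 41]
49. n0.lab = -1  [S₁.mk - 27]
50. n0.pre = -2  [S₂.pre + S₁.lab - 13]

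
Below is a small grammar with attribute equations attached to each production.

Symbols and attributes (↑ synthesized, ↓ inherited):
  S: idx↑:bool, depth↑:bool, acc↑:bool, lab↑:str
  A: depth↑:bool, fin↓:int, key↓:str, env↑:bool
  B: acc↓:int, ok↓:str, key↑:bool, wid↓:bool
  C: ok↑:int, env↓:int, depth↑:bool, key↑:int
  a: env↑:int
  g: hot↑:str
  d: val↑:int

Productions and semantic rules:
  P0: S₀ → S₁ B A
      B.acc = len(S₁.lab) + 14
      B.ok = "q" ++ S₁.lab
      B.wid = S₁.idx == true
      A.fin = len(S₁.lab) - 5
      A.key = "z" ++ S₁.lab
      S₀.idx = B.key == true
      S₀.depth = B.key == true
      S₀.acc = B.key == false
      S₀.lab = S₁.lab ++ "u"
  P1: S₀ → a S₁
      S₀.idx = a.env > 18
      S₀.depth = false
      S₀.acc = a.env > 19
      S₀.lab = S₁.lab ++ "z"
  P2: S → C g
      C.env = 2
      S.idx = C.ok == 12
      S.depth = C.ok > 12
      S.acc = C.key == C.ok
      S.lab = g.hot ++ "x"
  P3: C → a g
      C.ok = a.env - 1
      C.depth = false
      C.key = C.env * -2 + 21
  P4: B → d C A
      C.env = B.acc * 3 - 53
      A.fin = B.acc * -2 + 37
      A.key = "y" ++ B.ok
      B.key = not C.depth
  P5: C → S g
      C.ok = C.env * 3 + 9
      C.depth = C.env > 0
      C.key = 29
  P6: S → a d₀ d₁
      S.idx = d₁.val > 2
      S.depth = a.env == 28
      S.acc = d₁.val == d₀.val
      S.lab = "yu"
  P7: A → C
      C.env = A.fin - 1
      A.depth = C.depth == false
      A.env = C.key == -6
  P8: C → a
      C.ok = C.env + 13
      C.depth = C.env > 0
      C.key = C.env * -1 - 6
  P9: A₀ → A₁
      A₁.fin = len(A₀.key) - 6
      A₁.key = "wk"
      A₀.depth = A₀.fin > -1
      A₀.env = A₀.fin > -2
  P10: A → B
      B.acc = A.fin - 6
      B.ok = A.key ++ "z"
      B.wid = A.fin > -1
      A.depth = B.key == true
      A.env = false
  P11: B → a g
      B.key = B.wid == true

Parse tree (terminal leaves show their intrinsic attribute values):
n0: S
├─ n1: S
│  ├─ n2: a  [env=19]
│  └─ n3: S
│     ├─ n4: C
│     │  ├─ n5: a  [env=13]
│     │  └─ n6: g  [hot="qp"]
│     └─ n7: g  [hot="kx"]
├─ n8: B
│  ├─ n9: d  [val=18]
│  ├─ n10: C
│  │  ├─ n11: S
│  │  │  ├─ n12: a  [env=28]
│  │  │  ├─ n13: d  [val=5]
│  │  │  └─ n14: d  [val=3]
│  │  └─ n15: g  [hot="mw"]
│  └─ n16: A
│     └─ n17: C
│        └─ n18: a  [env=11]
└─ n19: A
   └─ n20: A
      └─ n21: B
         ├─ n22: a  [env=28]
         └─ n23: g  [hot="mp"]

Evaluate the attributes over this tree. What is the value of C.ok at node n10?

12

1. n2.env = 19  [terminal]
2. n4.env = 2  [2]
3. n5.env = 13  [terminal]
4. n6.hot = "qp"  [terminal]
5. n4.ok = 12  [a.env - 1]
6. n4.depth = false  [false]
7. n4.key = 17  [C.env * -2 + 21]
8. n7.hot = "kx"  [terminal]
9. n3.idx = true  [C.ok == 12]
10. n3.depth = false  [C.ok > 12]
11. n3.acc = false  [C.key == C.ok]
12. n3.lab = "kxx"  [g.hot ++ "x"]
13. n1.idx = true  [a.env > 18]
14. n1.depth = false  [false]
15. n1.acc = false  [a.env > 19]
16. n1.lab = "kxxz"  [S₁.lab ++ "z"]
17. n8.acc = 18  [len(S₁.lab) + 14]
18. n8.ok = "qkxxz"  ["q" ++ S₁.lab]
19. n8.wid = true  [S₁.idx == true]
20. n9.val = 18  [terminal]
21. n10.env = 1  [B.acc * 3 - 53]
22. n12.env = 28  [terminal]
23. n13.val = 5  [terminal]
24. n14.val = 3  [terminal]
25. n11.idx = true  [d₁.val > 2]
26. n11.depth = true  [a.env == 28]
27. n11.acc = false  [d₁.val == d₀.val]
28. n11.lab = "yu"  ["yu"]
29. n15.hot = "mw"  [terminal]
30. n10.ok = 12  [C.env * 3 + 9]
31. n10.depth = true  [C.env > 0]
32. n10.key = 29  [29]
33. n16.fin = 1  [B.acc * -2 + 37]
34. n16.key = "yqkxxz"  ["y" ++ B.ok]
35. n17.env = 0  [A.fin - 1]
36. n18.env = 11  [terminal]
37. n17.ok = 13  [C.env + 13]
38. n17.depth = false  [C.env > 0]
39. n17.key = -6  [C.env * -1 - 6]
40. n16.depth = true  [C.depth == false]
41. n16.env = true  [C.key == -6]
42. n8.key = false  [not C.depth]
43. n19.fin = -1  [len(S₁.lab) - 5]
44. n19.key = "zkxxz"  ["z" ++ S₁.lab]
45. n20.fin = -1  [len(A₀.key) - 6]
46. n20.key = "wk"  ["wk"]
47. n21.acc = -7  [A.fin - 6]
48. n21.ok = "wkz"  [A.key ++ "z"]
49. n21.wid = false  [A.fin > -1]
50. n22.env = 28  [terminal]
51. n23.hot = "mp"  [terminal]
52. n21.key = false  [B.wid == true]
53. n20.depth = false  [B.key == true]
54. n20.env = false  [false]
55. n19.depth = false  [A₀.fin > -1]
56. n19.env = true  [A₀.fin > -2]
57. n0.idx = false  [B.key == true]
58. n0.depth = false  [B.key == true]
59. n0.acc = true  [B.key == false]
60. n0.lab = "kxxzu"  [S₁.lab ++ "u"]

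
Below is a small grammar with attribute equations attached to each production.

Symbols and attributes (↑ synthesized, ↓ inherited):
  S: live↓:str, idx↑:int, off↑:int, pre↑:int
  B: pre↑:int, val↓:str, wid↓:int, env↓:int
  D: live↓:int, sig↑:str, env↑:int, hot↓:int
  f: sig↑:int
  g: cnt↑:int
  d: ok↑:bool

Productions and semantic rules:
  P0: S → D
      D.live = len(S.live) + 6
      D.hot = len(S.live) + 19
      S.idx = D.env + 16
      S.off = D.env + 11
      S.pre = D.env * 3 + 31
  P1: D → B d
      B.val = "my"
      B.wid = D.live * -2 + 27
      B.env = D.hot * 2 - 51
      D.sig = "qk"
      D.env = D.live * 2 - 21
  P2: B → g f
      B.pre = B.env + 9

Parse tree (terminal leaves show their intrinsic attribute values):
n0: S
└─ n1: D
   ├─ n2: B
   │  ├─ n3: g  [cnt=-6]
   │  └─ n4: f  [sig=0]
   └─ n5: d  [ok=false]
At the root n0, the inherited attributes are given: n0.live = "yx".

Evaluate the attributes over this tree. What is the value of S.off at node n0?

6

1. n0.live = "yx"  [given at root]
2. n1.live = 8  [len(S.live) + 6]
3. n1.hot = 21  [len(S.live) + 19]
4. n2.val = "my"  ["my"]
5. n2.wid = 11  [D.live * -2 + 27]
6. n2.env = -9  [D.hot * 2 - 51]
7. n3.cnt = -6  [terminal]
8. n4.sig = 0  [terminal]
9. n2.pre = 0  [B.env + 9]
10. n5.ok = false  [terminal]
11. n1.sig = "qk"  ["qk"]
12. n1.env = -5  [D.live * 2 - 21]
13. n0.idx = 11  [D.env + 16]
14. n0.off = 6  [D.env + 11]
15. n0.pre = 16  [D.env * 3 + 31]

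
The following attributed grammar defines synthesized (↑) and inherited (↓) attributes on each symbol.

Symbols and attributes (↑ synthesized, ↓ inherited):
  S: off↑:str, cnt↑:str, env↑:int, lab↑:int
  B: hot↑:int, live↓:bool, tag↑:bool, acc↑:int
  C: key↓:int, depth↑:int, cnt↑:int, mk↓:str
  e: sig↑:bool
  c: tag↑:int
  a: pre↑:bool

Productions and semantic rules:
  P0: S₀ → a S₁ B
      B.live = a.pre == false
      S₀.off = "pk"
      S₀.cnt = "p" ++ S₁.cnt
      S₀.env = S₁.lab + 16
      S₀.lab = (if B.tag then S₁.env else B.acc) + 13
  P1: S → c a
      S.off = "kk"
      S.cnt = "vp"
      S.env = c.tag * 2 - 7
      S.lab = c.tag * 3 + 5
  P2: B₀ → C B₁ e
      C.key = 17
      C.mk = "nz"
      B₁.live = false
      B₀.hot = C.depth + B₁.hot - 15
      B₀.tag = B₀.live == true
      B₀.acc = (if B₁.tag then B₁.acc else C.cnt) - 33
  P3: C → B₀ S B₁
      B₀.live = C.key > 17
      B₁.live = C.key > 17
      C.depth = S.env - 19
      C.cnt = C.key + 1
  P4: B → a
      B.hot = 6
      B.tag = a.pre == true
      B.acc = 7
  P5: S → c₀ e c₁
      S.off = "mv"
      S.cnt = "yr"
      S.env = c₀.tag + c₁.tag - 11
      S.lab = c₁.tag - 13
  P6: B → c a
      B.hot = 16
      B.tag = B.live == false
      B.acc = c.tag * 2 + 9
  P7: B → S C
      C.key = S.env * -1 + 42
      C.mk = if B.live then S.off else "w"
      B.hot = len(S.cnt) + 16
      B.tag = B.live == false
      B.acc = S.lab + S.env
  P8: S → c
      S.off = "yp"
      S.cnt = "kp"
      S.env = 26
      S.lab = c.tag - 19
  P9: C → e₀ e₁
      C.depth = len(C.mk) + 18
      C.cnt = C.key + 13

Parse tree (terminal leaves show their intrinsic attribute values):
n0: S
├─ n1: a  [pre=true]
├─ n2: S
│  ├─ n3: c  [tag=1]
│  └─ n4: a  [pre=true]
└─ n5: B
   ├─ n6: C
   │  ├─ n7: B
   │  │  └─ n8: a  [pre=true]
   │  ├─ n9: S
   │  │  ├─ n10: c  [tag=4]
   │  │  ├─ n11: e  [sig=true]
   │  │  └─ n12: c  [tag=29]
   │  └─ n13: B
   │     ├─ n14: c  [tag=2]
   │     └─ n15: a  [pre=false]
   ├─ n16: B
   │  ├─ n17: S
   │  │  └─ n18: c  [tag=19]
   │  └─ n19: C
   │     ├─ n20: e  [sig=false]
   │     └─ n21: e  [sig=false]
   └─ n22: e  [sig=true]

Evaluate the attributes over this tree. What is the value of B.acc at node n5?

-7

1. n1.pre = true  [terminal]
2. n3.tag = 1  [terminal]
3. n4.pre = true  [terminal]
4. n2.off = "kk"  ["kk"]
5. n2.cnt = "vp"  ["vp"]
6. n2.env = -5  [c.tag * 2 - 7]
7. n2.lab = 8  [c.tag * 3 + 5]
8. n5.live = false  [a.pre == false]
9. n6.key = 17  [17]
10. n6.mk = "nz"  ["nz"]
11. n7.live = false  [C.key > 17]
12. n8.pre = true  [terminal]
13. n7.hot = 6  [6]
14. n7.tag = true  [a.pre == true]
15. n7.acc = 7  [7]
16. n10.tag = 4  [terminal]
17. n11.sig = true  [terminal]
18. n12.tag = 29  [terminal]
19. n9.off = "mv"  ["mv"]
20. n9.cnt = "yr"  ["yr"]
21. n9.env = 22  [c₀.tag + c₁.tag - 11]
22. n9.lab = 16  [c₁.tag - 13]
23. n13.live = false  [C.key > 17]
24. n14.tag = 2  [terminal]
25. n15.pre = false  [terminal]
26. n13.hot = 16  [16]
27. n13.tag = true  [B.live == false]
28. n13.acc = 13  [c.tag * 2 + 9]
29. n6.depth = 3  [S.env - 19]
30. n6.cnt = 18  [C.key + 1]
31. n16.live = false  [false]
32. n18.tag = 19  [terminal]
33. n17.off = "yp"  ["yp"]
34. n17.cnt = "kp"  ["kp"]
35. n17.env = 26  [26]
36. n17.lab = 0  [c.tag - 19]
37. n19.key = 16  [S.env * -1 + 42]
38. n19.mk = "w"  [if B.live then S.off else "w"]
39. n20.sig = false  [terminal]
40. n21.sig = false  [terminal]
41. n19.depth = 19  [len(C.mk) + 18]
42. n19.cnt = 29  [C.key + 13]
43. n16.hot = 18  [len(S.cnt) + 16]
44. n16.tag = true  [B.live == false]
45. n16.acc = 26  [S.lab + S.env]
46. n22.sig = true  [terminal]
47. n5.hot = 6  [C.depth + B₁.hot - 15]
48. n5.tag = false  [B₀.live == true]
49. n5.acc = -7  [(if B₁.tag then B₁.acc else C.cnt) - 33]
50. n0.off = "pk"  ["pk"]
51. n0.cnt = "pvp"  ["p" ++ S₁.cnt]
52. n0.env = 24  [S₁.lab + 16]
53. n0.lab = 6  [(if B.tag then S₁.env else B.acc) + 13]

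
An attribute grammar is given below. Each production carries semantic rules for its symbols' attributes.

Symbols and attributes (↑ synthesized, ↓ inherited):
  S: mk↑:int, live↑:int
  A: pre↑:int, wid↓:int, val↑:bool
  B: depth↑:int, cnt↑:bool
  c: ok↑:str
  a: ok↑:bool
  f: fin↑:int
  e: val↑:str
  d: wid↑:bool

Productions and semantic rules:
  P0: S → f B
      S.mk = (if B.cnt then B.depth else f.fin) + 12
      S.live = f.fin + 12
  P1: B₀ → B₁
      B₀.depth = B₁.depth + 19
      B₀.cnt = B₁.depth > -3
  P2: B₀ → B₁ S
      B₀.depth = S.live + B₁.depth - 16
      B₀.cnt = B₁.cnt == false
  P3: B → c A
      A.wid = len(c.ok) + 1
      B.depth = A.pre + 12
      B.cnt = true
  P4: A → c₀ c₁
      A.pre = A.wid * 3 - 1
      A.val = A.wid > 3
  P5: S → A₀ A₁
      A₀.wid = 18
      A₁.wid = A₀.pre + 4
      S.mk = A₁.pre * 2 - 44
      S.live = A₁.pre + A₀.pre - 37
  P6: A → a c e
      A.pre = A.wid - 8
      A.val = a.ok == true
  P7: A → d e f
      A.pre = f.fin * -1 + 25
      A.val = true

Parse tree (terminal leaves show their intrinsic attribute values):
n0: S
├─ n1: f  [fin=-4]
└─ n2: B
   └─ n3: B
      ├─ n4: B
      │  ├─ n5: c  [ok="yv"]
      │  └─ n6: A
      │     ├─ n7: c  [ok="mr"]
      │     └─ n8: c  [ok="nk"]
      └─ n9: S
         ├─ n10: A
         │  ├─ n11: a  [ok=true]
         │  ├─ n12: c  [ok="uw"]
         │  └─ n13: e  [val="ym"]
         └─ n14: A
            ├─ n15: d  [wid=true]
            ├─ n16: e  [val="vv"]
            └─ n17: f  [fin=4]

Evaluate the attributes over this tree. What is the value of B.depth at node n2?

1. n1.fin = -4  [terminal]
2. n5.ok = "yv"  [terminal]
3. n6.wid = 3  [len(c.ok) + 1]
4. n7.ok = "mr"  [terminal]
5. n8.ok = "nk"  [terminal]
6. n6.pre = 8  [A.wid * 3 - 1]
7. n6.val = false  [A.wid > 3]
8. n4.depth = 20  [A.pre + 12]
9. n4.cnt = true  [true]
10. n10.wid = 18  [18]
11. n11.ok = true  [terminal]
12. n12.ok = "uw"  [terminal]
13. n13.val = "ym"  [terminal]
14. n10.pre = 10  [A.wid - 8]
15. n10.val = true  [a.ok == true]
16. n14.wid = 14  [A₀.pre + 4]
17. n15.wid = true  [terminal]
18. n16.val = "vv"  [terminal]
19. n17.fin = 4  [terminal]
20. n14.pre = 21  [f.fin * -1 + 25]
21. n14.val = true  [true]
22. n9.mk = -2  [A₁.pre * 2 - 44]
23. n9.live = -6  [A₁.pre + A₀.pre - 37]
24. n3.depth = -2  [S.live + B₁.depth - 16]
25. n3.cnt = false  [B₁.cnt == false]
26. n2.depth = 17  [B₁.depth + 19]
27. n2.cnt = true  [B₁.depth > -3]
28. n0.mk = 29  [(if B.cnt then B.depth else f.fin) + 12]
29. n0.live = 8  [f.fin + 12]

17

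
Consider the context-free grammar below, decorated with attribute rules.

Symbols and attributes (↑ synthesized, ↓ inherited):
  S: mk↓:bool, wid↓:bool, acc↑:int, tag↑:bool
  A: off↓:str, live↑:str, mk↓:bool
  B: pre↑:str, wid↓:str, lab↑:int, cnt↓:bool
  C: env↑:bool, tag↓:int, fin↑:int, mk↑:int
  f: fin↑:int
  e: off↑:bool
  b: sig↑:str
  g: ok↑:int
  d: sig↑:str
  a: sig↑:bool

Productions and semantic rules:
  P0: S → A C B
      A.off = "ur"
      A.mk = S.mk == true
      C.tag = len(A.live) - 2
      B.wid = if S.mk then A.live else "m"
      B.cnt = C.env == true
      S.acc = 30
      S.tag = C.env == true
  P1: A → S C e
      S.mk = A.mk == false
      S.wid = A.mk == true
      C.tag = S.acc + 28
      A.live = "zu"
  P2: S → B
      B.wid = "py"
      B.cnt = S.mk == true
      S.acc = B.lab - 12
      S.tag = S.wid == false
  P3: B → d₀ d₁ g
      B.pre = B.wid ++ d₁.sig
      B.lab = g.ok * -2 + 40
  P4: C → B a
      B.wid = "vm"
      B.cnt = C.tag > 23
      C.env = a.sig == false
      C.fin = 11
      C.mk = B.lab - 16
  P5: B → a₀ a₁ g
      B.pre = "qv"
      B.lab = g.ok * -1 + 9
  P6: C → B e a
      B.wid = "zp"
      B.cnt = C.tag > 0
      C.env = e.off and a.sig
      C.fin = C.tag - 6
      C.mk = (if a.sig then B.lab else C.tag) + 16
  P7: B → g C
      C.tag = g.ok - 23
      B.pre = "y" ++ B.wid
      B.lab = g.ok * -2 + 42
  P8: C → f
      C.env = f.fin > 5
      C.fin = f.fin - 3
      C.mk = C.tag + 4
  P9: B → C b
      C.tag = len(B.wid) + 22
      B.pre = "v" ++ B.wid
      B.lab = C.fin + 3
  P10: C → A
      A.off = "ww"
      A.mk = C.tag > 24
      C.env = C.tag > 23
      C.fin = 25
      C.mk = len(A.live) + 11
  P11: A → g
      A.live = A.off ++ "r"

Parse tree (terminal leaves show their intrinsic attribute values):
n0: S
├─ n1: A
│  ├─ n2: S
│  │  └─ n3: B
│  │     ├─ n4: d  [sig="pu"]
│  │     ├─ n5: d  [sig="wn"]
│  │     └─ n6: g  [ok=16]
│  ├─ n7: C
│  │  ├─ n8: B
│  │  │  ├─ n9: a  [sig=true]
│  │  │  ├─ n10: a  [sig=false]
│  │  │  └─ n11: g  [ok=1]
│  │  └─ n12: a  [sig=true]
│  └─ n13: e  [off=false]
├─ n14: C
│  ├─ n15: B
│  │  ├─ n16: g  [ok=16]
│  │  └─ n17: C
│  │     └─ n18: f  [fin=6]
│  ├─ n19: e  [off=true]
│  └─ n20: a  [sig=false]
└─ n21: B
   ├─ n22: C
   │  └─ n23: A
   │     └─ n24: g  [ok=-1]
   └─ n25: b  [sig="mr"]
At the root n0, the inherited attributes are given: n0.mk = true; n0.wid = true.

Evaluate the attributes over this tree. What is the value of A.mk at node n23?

1. n0.mk = true  [given at root]
2. n0.wid = true  [given at root]
3. n1.off = "ur"  ["ur"]
4. n1.mk = true  [S.mk == true]
5. n2.mk = false  [A.mk == false]
6. n2.wid = true  [A.mk == true]
7. n3.wid = "py"  ["py"]
8. n3.cnt = false  [S.mk == true]
9. n4.sig = "pu"  [terminal]
10. n5.sig = "wn"  [terminal]
11. n6.ok = 16  [terminal]
12. n3.pre = "pywn"  [B.wid ++ d₁.sig]
13. n3.lab = 8  [g.ok * -2 + 40]
14. n2.acc = -4  [B.lab - 12]
15. n2.tag = false  [S.wid == false]
16. n7.tag = 24  [S.acc + 28]
17. n8.wid = "vm"  ["vm"]
18. n8.cnt = true  [C.tag > 23]
19. n9.sig = true  [terminal]
20. n10.sig = false  [terminal]
21. n11.ok = 1  [terminal]
22. n8.pre = "qv"  ["qv"]
23. n8.lab = 8  [g.ok * -1 + 9]
24. n12.sig = true  [terminal]
25. n7.env = false  [a.sig == false]
26. n7.fin = 11  [11]
27. n7.mk = -8  [B.lab - 16]
28. n13.off = false  [terminal]
29. n1.live = "zu"  ["zu"]
30. n14.tag = 0  [len(A.live) - 2]
31. n15.wid = "zp"  ["zp"]
32. n15.cnt = false  [C.tag > 0]
33. n16.ok = 16  [terminal]
34. n17.tag = -7  [g.ok - 23]
35. n18.fin = 6  [terminal]
36. n17.env = true  [f.fin > 5]
37. n17.fin = 3  [f.fin - 3]
38. n17.mk = -3  [C.tag + 4]
39. n15.pre = "yzp"  ["y" ++ B.wid]
40. n15.lab = 10  [g.ok * -2 + 42]
41. n19.off = true  [terminal]
42. n20.sig = false  [terminal]
43. n14.env = false  [e.off and a.sig]
44. n14.fin = -6  [C.tag - 6]
45. n14.mk = 16  [(if a.sig then B.lab else C.tag) + 16]
46. n21.wid = "zu"  [if S.mk then A.live else "m"]
47. n21.cnt = false  [C.env == true]
48. n22.tag = 24  [len(B.wid) + 22]
49. n23.off = "ww"  ["ww"]
50. n23.mk = false  [C.tag > 24]
51. n24.ok = -1  [terminal]
52. n23.live = "wwr"  [A.off ++ "r"]
53. n22.env = true  [C.tag > 23]
54. n22.fin = 25  [25]
55. n22.mk = 14  [len(A.live) + 11]
56. n25.sig = "mr"  [terminal]
57. n21.pre = "vzu"  ["v" ++ B.wid]
58. n21.lab = 28  [C.fin + 3]
59. n0.acc = 30  [30]
60. n0.tag = false  [C.env == true]

false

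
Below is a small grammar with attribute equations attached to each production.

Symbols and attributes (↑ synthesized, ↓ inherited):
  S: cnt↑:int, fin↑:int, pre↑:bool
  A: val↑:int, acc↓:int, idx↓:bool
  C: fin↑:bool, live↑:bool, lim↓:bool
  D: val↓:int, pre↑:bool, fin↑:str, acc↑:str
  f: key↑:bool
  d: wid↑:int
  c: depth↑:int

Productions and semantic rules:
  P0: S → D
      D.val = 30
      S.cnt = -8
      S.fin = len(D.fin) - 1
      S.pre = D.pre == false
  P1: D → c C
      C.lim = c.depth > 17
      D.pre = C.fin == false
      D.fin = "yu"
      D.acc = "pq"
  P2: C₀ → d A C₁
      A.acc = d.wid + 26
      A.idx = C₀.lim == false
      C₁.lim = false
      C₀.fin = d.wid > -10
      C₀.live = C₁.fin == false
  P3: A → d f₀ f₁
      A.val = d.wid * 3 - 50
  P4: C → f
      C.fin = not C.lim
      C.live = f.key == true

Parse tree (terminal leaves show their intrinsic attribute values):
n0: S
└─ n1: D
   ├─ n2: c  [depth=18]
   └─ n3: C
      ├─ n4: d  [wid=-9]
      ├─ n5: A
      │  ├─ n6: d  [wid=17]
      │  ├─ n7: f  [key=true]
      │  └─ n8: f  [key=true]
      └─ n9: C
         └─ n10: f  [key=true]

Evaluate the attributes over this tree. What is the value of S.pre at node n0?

true

1. n1.val = 30  [30]
2. n2.depth = 18  [terminal]
3. n3.lim = true  [c.depth > 17]
4. n4.wid = -9  [terminal]
5. n5.acc = 17  [d.wid + 26]
6. n5.idx = false  [C₀.lim == false]
7. n6.wid = 17  [terminal]
8. n7.key = true  [terminal]
9. n8.key = true  [terminal]
10. n5.val = 1  [d.wid * 3 - 50]
11. n9.lim = false  [false]
12. n10.key = true  [terminal]
13. n9.fin = true  [not C.lim]
14. n9.live = true  [f.key == true]
15. n3.fin = true  [d.wid > -10]
16. n3.live = false  [C₁.fin == false]
17. n1.pre = false  [C.fin == false]
18. n1.fin = "yu"  ["yu"]
19. n1.acc = "pq"  ["pq"]
20. n0.cnt = -8  [-8]
21. n0.fin = 1  [len(D.fin) - 1]
22. n0.pre = true  [D.pre == false]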